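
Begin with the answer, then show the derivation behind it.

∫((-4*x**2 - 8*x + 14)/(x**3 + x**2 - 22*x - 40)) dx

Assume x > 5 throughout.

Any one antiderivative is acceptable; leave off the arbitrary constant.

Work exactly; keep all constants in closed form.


The answer is -2*log(x - 5) - log(x + 2) - log(x + 4).
Step 1. Decompose ∫((-4*x**2 - 8*x + 14)/(x**3 + x**2 - 22*x - 40)) dx by partial fractions, (-4*x**2 - 8*x + 14)/(x**3 + x**2 - 22*x - 40) = -1/(x + 4) - 1/(x + 2) - 2/(x - 5): now ∫(-2/(x - 5)) dx + ∫(-1/(x + 2)) dx + ∫(-1/(x + 4)) dx.
Step 2. Evaluate the standard form [assuming x > 5]: now -2*log(x - 5) + ∫(-1/(x + 2)) dx + ∫(-1/(x + 4)) dx.
Step 3. Evaluate the standard form [assuming x > -2]: now -2*log(x - 5) - log(x + 2) + ∫(-1/(x + 4)) dx.
Step 4. Evaluate the standard form [assuming x > -4]: now -2*log(x - 5) - log(x + 2) - log(x + 4).
Answer: -2*log(x - 5) - log(x + 2) - log(x + 4).


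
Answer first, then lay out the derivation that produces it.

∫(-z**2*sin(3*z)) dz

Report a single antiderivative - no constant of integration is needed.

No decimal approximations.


The answer is z**2*cos(3*z)/3 - 2*z*sin(3*z)/9 - 2*cos(3*z)/27.
Step 1. Integrate ∫(-z**2*sin(3*z)) dz by parts with u = z**2, dv = (-sin(3*z)) dz, so v = cos(3*z)/3: now z**2*cos(3*z)/3 + ∫(-2*z*cos(3*z)/3) dz.
Step 2. Integrate ∫(-2*z*cos(3*z)/3) dz by parts with u = z, dv = (-2*cos(3*z)/3) dz, so v = -2*sin(3*z)/9: now z**2*cos(3*z)/3 - 2*z*sin(3*z)/9 + ∫(2*sin(3*z)/9) dz.
Step 3. Evaluate the standard form: now z**2*cos(3*z)/3 - 2*z*sin(3*z)/9 - 2*cos(3*z)/27.
Answer: z**2*cos(3*z)/3 - 2*z*sin(3*z)/9 - 2*cos(3*z)/27.


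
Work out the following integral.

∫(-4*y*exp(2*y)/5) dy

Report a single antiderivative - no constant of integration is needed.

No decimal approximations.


Answer: -2*y*exp(2*y)/5 + exp(2*y)/5.


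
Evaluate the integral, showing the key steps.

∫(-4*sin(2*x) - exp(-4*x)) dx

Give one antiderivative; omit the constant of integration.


Step 1. Rewrite: now ∫(-exp(-4*x)) dx + ∫(-4*sin(2*x)) dx.
Step 2. Evaluate the standard form: now ∫(-4*sin(2*x)) dx + exp(-4*x)/4.
Step 3. Evaluate the standard form: now 2*cos(2*x) + exp(-4*x)/4.
Answer: 2*cos(2*x) + exp(-4*x)/4.


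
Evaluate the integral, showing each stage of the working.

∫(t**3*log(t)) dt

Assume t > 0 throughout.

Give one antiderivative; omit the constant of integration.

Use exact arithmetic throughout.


Step 1. Integrate ∫(t**3*log(t)) dt by parts with u = log(t), dv = (t**3) dt, so v = t**4/4 [assuming t > 0]: now t**4*log(t)/4 + ∫(-t**3/4) dt.
Step 2. Evaluate the standard form: now t**4*log(t)/4 - t**4/16.
Answer: t**4*log(t)/4 - t**4/16.


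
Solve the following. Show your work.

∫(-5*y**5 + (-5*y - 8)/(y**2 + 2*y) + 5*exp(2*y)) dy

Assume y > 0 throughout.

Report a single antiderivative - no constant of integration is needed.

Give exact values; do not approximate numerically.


Step 1. Rewrite: now ∫(-5*y**5) dy + ∫((-5*y - 8)/(y**2 + 2*y)) dy + ∫(5*exp(2*y)) dy.
Step 2. Evaluate the standard form: now -5*y**6/6 + ∫((-5*y - 8)/(y**2 + 2*y)) dy + ∫(5*exp(2*y)) dy.
Step 3. Evaluate the standard form: now -5*y**6/6 + 5*exp(2*y)/2 + ∫((-5*y - 8)/(y**2 + 2*y)) dy.
Step 4. Decompose ∫((-5*y - 8)/(y**2 + 2*y)) dy by partial fractions, (-5*y - 8)/(y**2 + 2*y) = -1/(y + 2) - 4/y: now -5*y**6/6 + 5*exp(2*y)/2 + ∫(-4/y) dy + ∫(-1/(y + 2)) dy.
Step 5. Evaluate the standard form [assuming y > -2]: now -5*y**6/6 + 5*exp(2*y)/2 - log(y + 2) + ∫(-4/y) dy.
Step 6. Evaluate the standard form [assuming y > 0]: now -5*y**6/6 + 5*exp(2*y)/2 - 4*log(y) - log(y + 2).
Answer: -5*y**6/6 + 5*exp(2*y)/2 - 4*log(y) - log(y + 2).


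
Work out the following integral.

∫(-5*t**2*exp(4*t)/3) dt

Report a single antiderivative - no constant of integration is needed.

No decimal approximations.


Answer: -5*t**2*exp(4*t)/12 + 5*t*exp(4*t)/24 - 5*exp(4*t)/96.


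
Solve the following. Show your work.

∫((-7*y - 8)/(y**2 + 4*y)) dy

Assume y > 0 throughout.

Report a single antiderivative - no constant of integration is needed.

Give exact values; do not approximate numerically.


Step 1. Decompose ∫((-7*y - 8)/(y**2 + 4*y)) dy by partial fractions, (-7*y - 8)/(y**2 + 4*y) = -5/(y + 4) - 2/y: now ∫(-2/y) dy + ∫(-5/(y + 4)) dy.
Step 2. Evaluate the standard form [assuming y > 0]: now -2*log(y) + ∫(-5/(y + 4)) dy.
Step 3. Evaluate the standard form [assuming y > -4]: now -2*log(y) - 5*log(y + 4).
Answer: -2*log(y) - 5*log(y + 4).


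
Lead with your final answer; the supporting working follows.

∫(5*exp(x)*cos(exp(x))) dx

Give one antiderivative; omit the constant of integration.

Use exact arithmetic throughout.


The answer is 5*sin(exp(x)).
Step 1. Substitute u = exp(x), turning ∫(5*exp(x)*cos(exp(x))) dx into ∫(5*cos(u)) du: now ∫(5*cos(u)) du.
Step 2. Evaluate the standard form: now 5*sin(u).
Step 3. Substitute back u = exp(x): now 5*sin(exp(x)).
Answer: 5*sin(exp(x)).


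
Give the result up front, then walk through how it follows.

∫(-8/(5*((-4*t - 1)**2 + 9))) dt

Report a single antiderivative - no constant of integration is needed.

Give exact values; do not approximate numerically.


The answer is -2*atan(4*t/3 + 1/3)/15.
Step 1. Substitute u = -4*t - 1, turning ∫(-8/(5*((-4*t - 1)**2 + 9))) dt into ∫(2/(5*(u**2 + 9))) du: now ∫(2/(5*(u**2 + 9))) du.
Step 2. Evaluate the standard form: now 2*atan(u/3)/15.
Step 3. Substitute back u = -4*t - 1: now -2*atan(4*t/3 + 1/3)/15.
Answer: -2*atan(4*t/3 + 1/3)/15.


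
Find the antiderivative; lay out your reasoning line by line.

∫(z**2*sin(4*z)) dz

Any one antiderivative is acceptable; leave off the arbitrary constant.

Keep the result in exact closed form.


Step 1. Integrate ∫(z**2*sin(4*z)) dz by parts with u = z**2, dv = (sin(4*z)) dz, so v = -cos(4*z)/4: now -z**2*cos(4*z)/4 + ∫(z*cos(4*z)/2) dz.
Step 2. Integrate ∫(z*cos(4*z)/2) dz by parts with u = z, dv = (cos(4*z)/2) dz, so v = sin(4*z)/8: now -z**2*cos(4*z)/4 + z*sin(4*z)/8 + ∫(-sin(4*z)/8) dz.
Step 3. Evaluate the standard form: now -z**2*cos(4*z)/4 + z*sin(4*z)/8 + cos(4*z)/32.
Answer: -z**2*cos(4*z)/4 + z*sin(4*z)/8 + cos(4*z)/32.


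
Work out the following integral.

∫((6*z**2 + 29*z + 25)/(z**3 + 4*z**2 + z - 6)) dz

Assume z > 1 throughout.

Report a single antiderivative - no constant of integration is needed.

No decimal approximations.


Answer: 5*log(z - 1) + 3*log(z + 2) - 2*log(z + 3).


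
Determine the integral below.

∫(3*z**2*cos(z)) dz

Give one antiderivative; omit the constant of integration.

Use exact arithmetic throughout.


Answer: 3*z**2*sin(z) + 6*z*cos(z) - 6*sin(z).


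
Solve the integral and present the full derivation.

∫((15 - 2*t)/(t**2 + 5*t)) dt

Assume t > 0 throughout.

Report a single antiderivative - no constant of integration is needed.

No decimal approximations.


Step 1. Decompose ∫((15 - 2*t)/(t**2 + 5*t)) dt by partial fractions, (15 - 2*t)/(t**2 + 5*t) = -5/(t + 5) + 3/t: now ∫(3/t) dt + ∫(-5/(t + 5)) dt.
Step 2. Evaluate the standard form [assuming t > -5]: now -5*log(t + 5) + ∫(3/t) dt.
Step 3. Evaluate the standard form [assuming t > 0]: now 3*log(t) - 5*log(t + 5).
Answer: 3*log(t) - 5*log(t + 5).


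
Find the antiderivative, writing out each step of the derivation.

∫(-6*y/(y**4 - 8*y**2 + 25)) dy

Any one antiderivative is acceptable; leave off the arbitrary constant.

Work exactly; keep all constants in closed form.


Step 1. Substitute u = y**2 - 4, turning ∫(-6*y/(y**4 - 8*y**2 + 25)) dy into ∫(-3/(u**2 + 9)) du: now ∫(-3/(u**2 + 9)) du.
Step 2. Evaluate the standard form: now -atan(u/3).
Step 3. Substitute back u = y**2 - 4: now -atan(y**2/3 - 4/3).
Answer: -atan(y**2/3 - 4/3).


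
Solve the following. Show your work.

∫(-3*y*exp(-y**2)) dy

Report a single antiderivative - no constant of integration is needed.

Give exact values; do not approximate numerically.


Step 1. Substitute u = y**2, turning ∫(-3*y*exp(-y**2)) dy into ∫(-3*exp(-u)/2) du: now ∫(-3*exp(-u)/2) du.
Step 2. Evaluate the standard form: now 3*exp(-u)/2.
Step 3. Substitute back u = y**2: now 3*exp(-y**2)/2.
Answer: 3*exp(-y**2)/2.


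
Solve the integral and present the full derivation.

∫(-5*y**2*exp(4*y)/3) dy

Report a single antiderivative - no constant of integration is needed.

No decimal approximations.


Step 1. Integrate ∫(-5*y**2*exp(4*y)/3) dy by parts with u = y**2, dv = (-5*exp(4*y)/3) dy, so v = -5*exp(4*y)/12: now -5*y**2*exp(4*y)/12 + ∫(5*y*exp(4*y)/6) dy.
Step 2. Integrate ∫(5*y*exp(4*y)/6) dy by parts with u = y, dv = (5*exp(4*y)/6) dy, so v = 5*exp(4*y)/24: now -5*y**2*exp(4*y)/12 + 5*y*exp(4*y)/24 + ∫(-5*exp(4*y)/24) dy.
Step 3. Evaluate the standard form: now -5*y**2*exp(4*y)/12 + 5*y*exp(4*y)/24 - 5*exp(4*y)/96.
Answer: -5*y**2*exp(4*y)/12 + 5*y*exp(4*y)/24 - 5*exp(4*y)/96.


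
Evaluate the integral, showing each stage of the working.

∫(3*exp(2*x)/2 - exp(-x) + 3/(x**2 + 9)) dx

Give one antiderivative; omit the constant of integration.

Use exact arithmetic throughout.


Step 1. Rewrite: now ∫(3/(x**2 + 9)) dx + ∫(-exp(-x)) dx + ∫(3*exp(2*x)/2) dx.
Step 2. Evaluate the standard form: now atan(x/3) + ∫(-exp(-x)) dx + ∫(3*exp(2*x)/2) dx.
Step 3. Evaluate the standard form: now 3*exp(2*x)/4 + atan(x/3) + ∫(-exp(-x)) dx.
Step 4. Evaluate the standard form: now 3*exp(2*x)/4 + atan(x/3) + exp(-x).
Answer: 3*exp(2*x)/4 + atan(x/3) + exp(-x).


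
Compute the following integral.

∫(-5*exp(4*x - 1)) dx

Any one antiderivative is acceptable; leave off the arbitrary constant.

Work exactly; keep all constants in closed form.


Answer: -5*exp(4*x - 1)/4.


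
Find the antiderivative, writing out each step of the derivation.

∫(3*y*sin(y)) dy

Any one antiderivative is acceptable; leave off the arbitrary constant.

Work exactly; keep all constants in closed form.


Step 1. Integrate ∫(3*y*sin(y)) dy by parts with u = y, dv = (3*sin(y)) dy, so v = -3*cos(y): now -3*y*cos(y) + ∫(3*cos(y)) dy.
Step 2. Evaluate the standard form: now -3*y*cos(y) + 3*sin(y).
Answer: -3*y*cos(y) + 3*sin(y).


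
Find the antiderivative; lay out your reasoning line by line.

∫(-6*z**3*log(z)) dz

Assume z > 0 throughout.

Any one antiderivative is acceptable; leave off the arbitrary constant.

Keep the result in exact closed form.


Step 1. Integrate ∫(-6*z**3*log(z)) dz by parts with u = log(z), dv = (-6*z**3) dz, so v = -3*z**4/2 [assuming z > 0]: now -3*z**4*log(z)/2 + ∫(3*z**3/2) dz.
Step 2. Evaluate the standard form: now -3*z**4*log(z)/2 + 3*z**4/8.
Answer: -3*z**4*log(z)/2 + 3*z**4/8.


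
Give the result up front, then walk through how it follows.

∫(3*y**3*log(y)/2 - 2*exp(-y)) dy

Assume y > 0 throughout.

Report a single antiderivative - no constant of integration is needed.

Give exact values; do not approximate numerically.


The answer is 3*y**4*log(y)/8 - 3*y**4/32 + 2*exp(-y).
Step 1. Rewrite: now ∫(3*y**3*log(y)/2) dy + ∫(-2*exp(-y)) dy.
Step 2. Evaluate the standard form: now ∫(3*y**3*log(y)/2) dy + 2*exp(-y).
Step 3. Integrate ∫(3*y**3*log(y)/2) dy by parts with u = log(y), dv = (3*y**3/2) dy, so v = 3*y**4/8 [assuming y > 0]: now 3*y**4*log(y)/8 + ∫(-3*y**3/8) dy + 2*exp(-y).
Step 4. Evaluate the standard form: now 3*y**4*log(y)/8 - 3*y**4/32 + 2*exp(-y).
Answer: 3*y**4*log(y)/8 - 3*y**4/32 + 2*exp(-y).


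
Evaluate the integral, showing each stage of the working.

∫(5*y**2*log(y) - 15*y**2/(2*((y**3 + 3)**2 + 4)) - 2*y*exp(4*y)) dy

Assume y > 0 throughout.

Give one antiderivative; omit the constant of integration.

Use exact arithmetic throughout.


Step 1. Rewrite: now ∫(-2*y*exp(4*y)) dy + ∫(-15*y**2/(2*((y**3 + 3)**2 + 4))) dy + ∫(5*y**2*log(y)) dy.
Step 2. Substitute u = y**3 + 3, turning ∫(-15*y**2/(2*((y**3 + 3)**2 + 4))) dy into ∫(-5/(2*(u**2 + 4))) du: now ∫(-2*y*exp(4*y)) dy + ∫(5*y**2*log(y)) dy + ∫(-5/(2*(u**2 + 4))) du.
Step 3. Evaluate the standard form: now -5*atan(u/2)/4 + ∫(-2*y*exp(4*y)) dy + ∫(5*y**2*log(y)) dy.
Step 4. Substitute back u = y**3 + 3: now -5*atan(y**3/2 + 3/2)/4 + ∫(-2*y*exp(4*y)) dy + ∫(5*y**2*log(y)) dy.
Step 5. Integrate ∫(5*y**2*log(y)) dy by parts with u = log(y), dv = (5*y**2) dy, so v = 5*y**3/3 [assuming y > 0]: now 5*y**3*log(y)/3 - 5*atan(y**3/2 + 3/2)/4 + ∫(-5*y**2/3) dy + ∫(-2*y*exp(4*y)) dy.
Step 6. Evaluate the standard form: now 5*y**3*log(y)/3 - 5*y**3/9 - 5*atan(y**3/2 + 3/2)/4 + ∫(-2*y*exp(4*y)) dy.
Step 7. Integrate ∫(-2*y*exp(4*y)) dy by parts with u = y, dv = (-2*exp(4*y)) dy, so v = -exp(4*y)/2: now 5*y**3*log(y)/3 - 5*y**3/9 - y*exp(4*y)/2 - 5*atan(y**3/2 + 3/2)/4 + ∫(exp(4*y)/2) dy.
Step 8. Evaluate the standard form: now 5*y**3*log(y)/3 - 5*y**3/9 - y*exp(4*y)/2 + exp(4*y)/8 - 5*atan(y**3/2 + 3/2)/4.
Answer: 5*y**3*log(y)/3 - 5*y**3/9 - y*exp(4*y)/2 + exp(4*y)/8 - 5*atan(y**3/2 + 3/2)/4.


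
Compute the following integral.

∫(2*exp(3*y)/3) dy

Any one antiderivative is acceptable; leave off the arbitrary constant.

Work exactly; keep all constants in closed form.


Answer: 2*exp(3*y)/9.


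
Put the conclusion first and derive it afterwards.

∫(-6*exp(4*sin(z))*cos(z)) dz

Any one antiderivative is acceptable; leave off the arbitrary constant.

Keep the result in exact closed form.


The answer is -3*exp(4*sin(z))/2.
Step 1. Substitute u = sin(z), turning ∫(-6*exp(4*sin(z))*cos(z)) dz into ∫(-6*exp(4*u)) du: now ∫(-6*exp(4*u)) du.
Step 2. Evaluate the standard form: now -3*exp(4*u)/2.
Step 3. Substitute back u = sin(z): now -3*exp(4*sin(z))/2.
Answer: -3*exp(4*sin(z))/2.


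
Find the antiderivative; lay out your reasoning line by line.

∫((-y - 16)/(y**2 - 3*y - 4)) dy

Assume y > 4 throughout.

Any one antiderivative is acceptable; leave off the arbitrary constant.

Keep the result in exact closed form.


Step 1. Decompose ∫((-y - 16)/(y**2 - 3*y - 4)) dy by partial fractions, (-y - 16)/(y**2 - 3*y - 4) = 3/(y + 1) - 4/(y - 4): now ∫(-4/(y - 4)) dy + ∫(3/(y + 1)) dy.
Step 2. Evaluate the standard form [assuming y > -1]: now 3*log(y + 1) + ∫(-4/(y - 4)) dy.
Step 3. Evaluate the standard form [assuming y > 4]: now -4*log(y - 4) + 3*log(y + 1).
Answer: -4*log(y - 4) + 3*log(y + 1).


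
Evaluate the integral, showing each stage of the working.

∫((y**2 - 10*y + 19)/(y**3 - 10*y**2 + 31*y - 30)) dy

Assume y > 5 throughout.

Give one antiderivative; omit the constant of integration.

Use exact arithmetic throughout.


Step 1. Decompose ∫((y**2 - 10*y + 19)/(y**3 - 10*y**2 + 31*y - 30)) dy by partial fractions, (y**2 - 10*y + 19)/(y**3 - 10*y**2 + 31*y - 30) = 1/(y - 2) + 1/(y - 3) - 1/(y - 5): now ∫(-1/(y - 5)) dy + ∫(1/(y - 3)) dy + ∫(1/(y - 2)) dy.
Step 2. Evaluate the standard form [assuming y > 5]: now -log(y - 5) + ∫(1/(y - 3)) dy + ∫(1/(y - 2)) dy.
Step 3. Evaluate the standard form [assuming y > 3]: now -log(y - 5) + log(y - 3) + ∫(1/(y - 2)) dy.
Step 4. Evaluate the standard form [assuming y > 2]: now -log(y - 5) + log(y - 3) + log(y - 2).
Answer: -log(y - 5) + log(y - 3) + log(y - 2).


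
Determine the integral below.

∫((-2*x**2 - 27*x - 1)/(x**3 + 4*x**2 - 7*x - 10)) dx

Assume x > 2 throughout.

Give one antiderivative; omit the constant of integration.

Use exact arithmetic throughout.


Answer: -3*log(x - 2) - 2*log(x + 1) + 3*log(x + 5).


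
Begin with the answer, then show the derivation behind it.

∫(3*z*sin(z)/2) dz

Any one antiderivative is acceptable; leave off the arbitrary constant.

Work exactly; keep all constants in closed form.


The answer is -3*z*cos(z)/2 + 3*sin(z)/2.
Step 1. Integrate ∫(3*z*sin(z)/2) dz by parts with u = z, dv = (3*sin(z)/2) dz, so v = -3*cos(z)/2: now -3*z*cos(z)/2 + ∫(3*cos(z)/2) dz.
Step 2. Evaluate the standard form: now -3*z*cos(z)/2 + 3*sin(z)/2.
Answer: -3*z*cos(z)/2 + 3*sin(z)/2.


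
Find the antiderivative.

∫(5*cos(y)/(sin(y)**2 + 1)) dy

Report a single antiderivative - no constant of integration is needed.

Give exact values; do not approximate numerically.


Answer: 5*atan(sin(y)).


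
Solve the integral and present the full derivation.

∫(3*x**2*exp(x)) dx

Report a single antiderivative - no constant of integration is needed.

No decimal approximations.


Step 1. Integrate ∫(3*x**2*exp(x)) dx by parts with u = x**2, dv = (3*exp(x)) dx, so v = 3*exp(x): now 3*x**2*exp(x) + ∫(-6*x*exp(x)) dx.
Step 2. Integrate ∫(-6*x*exp(x)) dx by parts with u = x, dv = (-6*exp(x)) dx, so v = -6*exp(x): now 3*x**2*exp(x) - 6*x*exp(x) + ∫(6*exp(x)) dx.
Step 3. Evaluate the standard form: now 3*x**2*exp(x) - 6*x*exp(x) + 6*exp(x).
Answer: 3*x**2*exp(x) - 6*x*exp(x) + 6*exp(x).


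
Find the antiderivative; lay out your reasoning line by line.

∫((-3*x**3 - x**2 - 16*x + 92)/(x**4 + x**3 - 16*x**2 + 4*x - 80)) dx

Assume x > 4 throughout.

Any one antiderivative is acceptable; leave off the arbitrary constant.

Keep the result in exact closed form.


Step 1. Decompose ∫((-3*x**3 - x**2 - 16*x + 92)/(x**4 + x**3 - 16*x**2 + 4*x - 80)) dx by partial fractions, (-3*x**3 - x**2 - 16*x + 92)/(x**4 + x**3 - 16*x**2 + 4*x - 80) = -4/(x**2 + 4) - 2/(x + 5) - 1/(x - 4): now ∫(-1/(x - 4)) dx + ∫(-2/(x + 5)) dx + ∫(-4/(x**2 + 4)) dx.
Step 2. Evaluate the standard form [assuming x > -5]: now -2*log(x + 5) + ∫(-1/(x - 4)) dx + ∫(-4/(x**2 + 4)) dx.
Step 3. Evaluate the standard form [assuming x > 4]: now -log(x - 4) - 2*log(x + 5) + ∫(-4/(x**2 + 4)) dx.
Step 4. Evaluate the standard form: now -log(x - 4) - 2*log(x + 5) - 2*atan(x/2).
Answer: -log(x - 4) - 2*log(x + 5) - 2*atan(x/2).


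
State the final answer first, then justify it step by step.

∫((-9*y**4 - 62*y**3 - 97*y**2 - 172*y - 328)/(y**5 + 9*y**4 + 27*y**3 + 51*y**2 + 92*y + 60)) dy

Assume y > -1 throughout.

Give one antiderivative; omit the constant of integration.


The answer is -5*log(y + 1) - 5*log(y + 3) + log(y + 5) + 2*atan(y/2).
Step 1. Decompose ∫((-9*y**4 - 62*y**3 - 97*y**2 - 172*y - 328)/(y**5 + 9*y**4 + 27*y**3 + 51*y**2 + 92*y + 60)) dy by partial fractions, (-9*y**4 - 62*y**3 - 97*y**2 - 172*y - 328)/(y**5 + 9*y**4 + 27*y**3 + 51*y**2 + 92*y + 60) = 4/(y**2 + 4) + 1/(y + 5) - 5/(y + 3) - 5/(y + 1): now ∫(-5/(y + 1)) dy + ∫(-5/(y + 3)) dy + ∫(1/(y + 5)) dy + ∫(4/(y**2 + 4)) dy.
Step 2. Evaluate the standard form [assuming y > -3]: now -5*log(y + 3) + ∫(-5/(y + 1)) dy + ∫(1/(y + 5)) dy + ∫(4/(y**2 + 4)) dy.
Step 3. Evaluate the standard form [assuming y > -1]: now -5*log(y + 1) - 5*log(y + 3) + ∫(1/(y + 5)) dy + ∫(4/(y**2 + 4)) dy.
Step 4. Evaluate the standard form [assuming y > -5]: now -5*log(y + 1) - 5*log(y + 3) + log(y + 5) + ∫(4/(y**2 + 4)) dy.
Step 5. Evaluate the standard form: now -5*log(y + 1) - 5*log(y + 3) + log(y + 5) + 2*atan(y/2).
Answer: -5*log(y + 1) - 5*log(y + 3) + log(y + 5) + 2*atan(y/2).


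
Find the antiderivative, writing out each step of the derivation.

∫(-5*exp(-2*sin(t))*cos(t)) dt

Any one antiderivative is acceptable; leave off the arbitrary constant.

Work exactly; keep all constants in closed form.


Step 1. Substitute u = sin(t), turning ∫(-5*exp(-2*sin(t))*cos(t)) dt into ∫(-5*exp(-2*u)) du: now ∫(-5*exp(-2*u)) du.
Step 2. Evaluate the standard form: now 5*exp(-2*u)/2.
Step 3. Substitute back u = sin(t): now 5*exp(-2*sin(t))/2.
Answer: 5*exp(-2*sin(t))/2.


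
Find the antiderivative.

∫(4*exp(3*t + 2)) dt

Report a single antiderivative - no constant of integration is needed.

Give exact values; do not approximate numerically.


Answer: 4*exp(3*t + 2)/3.


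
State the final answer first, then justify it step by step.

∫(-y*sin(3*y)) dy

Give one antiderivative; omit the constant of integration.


The answer is y*cos(3*y)/3 - sin(3*y)/9.
Step 1. Integrate ∫(-y*sin(3*y)) dy by parts with u = y, dv = (-sin(3*y)) dy, so v = cos(3*y)/3: now y*cos(3*y)/3 + ∫(-cos(3*y)/3) dy.
Step 2. Evaluate the standard form: now y*cos(3*y)/3 - sin(3*y)/9.
Answer: y*cos(3*y)/3 - sin(3*y)/9.


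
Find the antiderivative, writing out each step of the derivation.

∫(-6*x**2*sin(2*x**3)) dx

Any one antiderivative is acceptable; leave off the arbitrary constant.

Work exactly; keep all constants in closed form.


Step 1. Substitute u = x**3, turning ∫(-6*x**2*sin(2*x**3)) dx into ∫(-2*sin(2*u)) du: now ∫(-2*sin(2*u)) du.
Step 2. Evaluate the standard form: now cos(2*u).
Step 3. Substitute back u = x**3: now cos(2*x**3).
Answer: cos(2*x**3).


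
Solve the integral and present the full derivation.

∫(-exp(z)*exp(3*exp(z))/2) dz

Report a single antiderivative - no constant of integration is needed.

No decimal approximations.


Step 1. Substitute u = exp(z), turning ∫(-exp(z)*exp(3*exp(z))/2) dz into ∫(-exp(3*u)/2) du: now ∫(-exp(3*u)/2) du.
Step 2. Evaluate the standard form: now -exp(3*u)/6.
Step 3. Substitute back u = exp(z): now -exp(3*exp(z))/6.
Answer: -exp(3*exp(z))/6.


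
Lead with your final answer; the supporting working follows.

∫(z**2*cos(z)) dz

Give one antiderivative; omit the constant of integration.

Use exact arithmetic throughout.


The answer is z**2*sin(z) + 2*z*cos(z) - 2*sin(z).
Step 1. Integrate ∫(z**2*cos(z)) dz by parts with u = z**2, dv = (cos(z)) dz, so v = sin(z): now z**2*sin(z) + ∫(-2*z*sin(z)) dz.
Step 2. Integrate ∫(-2*z*sin(z)) dz by parts with u = z, dv = (-2*sin(z)) dz, so v = 2*cos(z): now z**2*sin(z) + 2*z*cos(z) + ∫(-2*cos(z)) dz.
Step 3. Evaluate the standard form: now z**2*sin(z) + 2*z*cos(z) - 2*sin(z).
Answer: z**2*sin(z) + 2*z*cos(z) - 2*sin(z).


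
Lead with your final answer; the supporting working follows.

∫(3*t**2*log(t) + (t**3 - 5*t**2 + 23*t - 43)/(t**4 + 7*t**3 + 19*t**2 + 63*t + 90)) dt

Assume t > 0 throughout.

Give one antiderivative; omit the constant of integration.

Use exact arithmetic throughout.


The answer is t**3*log(t) - t**3/3 - 3*log(t + 2) + 4*log(t + 5) + 2*atan(t/3)/3.
Step 1. Rewrite: now ∫(3*t**2*log(t)) dt + ∫((t**3 - 5*t**2 + 23*t - 43)/(t**4 + 7*t**3 + 19*t**2 + 63*t + 90)) dt.
Step 2. Decompose ∫((t**3 - 5*t**2 + 23*t - 43)/(t**4 + 7*t**3 + 19*t**2 + 63*t + 90)) dt by partial fractions, (t**3 - 5*t**2 + 23*t - 43)/(t**4 + 7*t**3 + 19*t**2 + 63*t + 90) = 2/(t**2 + 9) + 4/(t + 5) - 3/(t + 2): now ∫(3*t**2*log(t)) dt + ∫(-3/(t + 2)) dt + ∫(4/(t + 5)) dt + ∫(2/(t**2 + 9)) dt.
Step 3. Evaluate the standard form [assuming t > -5]: now 4*log(t + 5) + ∫(3*t**2*log(t)) dt + ∫(-3/(t + 2)) dt + ∫(2/(t**2 + 9)) dt.
Step 4. Evaluate the standard form [assuming t > -2]: now -3*log(t + 2) + 4*log(t + 5) + ∫(3*t**2*log(t)) dt + ∫(2/(t**2 + 9)) dt.
Step 5. Evaluate the standard form: now -3*log(t + 2) + 4*log(t + 5) + 2*atan(t/3)/3 + ∫(3*t**2*log(t)) dt.
Step 6. Integrate ∫(3*t**2*log(t)) dt by parts with u = log(t), dv = (3*t**2) dt, so v = t**3 [assuming t > 0]: now t**3*log(t) - 3*log(t + 2) + 4*log(t + 5) + 2*atan(t/3)/3 + ∫(-t**2) dt.
Step 7. Evaluate the standard form: now t**3*log(t) - t**3/3 - 3*log(t + 2) + 4*log(t + 5) + 2*atan(t/3)/3.
Answer: t**3*log(t) - t**3/3 - 3*log(t + 2) + 4*log(t + 5) + 2*atan(t/3)/3.


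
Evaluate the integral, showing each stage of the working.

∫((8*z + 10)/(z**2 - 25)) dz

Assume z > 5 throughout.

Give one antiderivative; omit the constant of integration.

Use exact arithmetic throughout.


Step 1. Decompose ∫((8*z + 10)/(z**2 - 25)) dz by partial fractions, (8*z + 10)/(z**2 - 25) = 3/(z + 5) + 5/(z - 5): now ∫(5/(z - 5)) dz + ∫(3/(z + 5)) dz.
Step 2. Evaluate the standard form [assuming z > 5]: now 5*log(z - 5) + ∫(3/(z + 5)) dz.
Step 3. Evaluate the standard form [assuming z > -5]: now 5*log(z - 5) + 3*log(z + 5).
Answer: 5*log(z - 5) + 3*log(z + 5).


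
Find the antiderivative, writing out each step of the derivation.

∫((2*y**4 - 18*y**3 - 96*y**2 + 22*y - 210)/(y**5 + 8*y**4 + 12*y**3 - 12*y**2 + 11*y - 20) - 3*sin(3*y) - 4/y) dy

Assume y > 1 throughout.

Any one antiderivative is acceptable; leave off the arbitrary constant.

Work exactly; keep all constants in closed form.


Step 1. Rewrite: now ∫(-4/y) dy + ∫((2*y**4 - 18*y**3 - 96*y**2 + 22*y - 210)/(y**5 + 8*y**4 + 12*y**3 - 12*y**2 + 11*y - 20)) dy + ∫(-3*sin(3*y)) dy.
Step 2. Evaluate the standard form: now cos(3*y) + ∫(-4/y) dy + ∫((2*y**4 - 18*y**3 - 96*y**2 + 22*y - 210)/(y**5 + 8*y**4 + 12*y**3 - 12*y**2 + 11*y - 20)) dy.
Step 3. Decompose ∫((2*y**4 - 18*y**3 - 96*y**2 + 22*y - 210)/(y**5 + 8*y**4 + 12*y**3 - 12*y**2 + 11*y - 20)) dy by partial fractions, (2*y**4 - 18*y**3 - 96*y**2 + 22*y - 210)/(y**5 + 8*y**4 + 12*y**3 - 12*y**2 + 11*y - 20) = 4/(y**2 + 1) + 5/(y + 5) + 2/(y + 4) - 5/(y - 1): now cos(3*y) + ∫(-4/y) dy + ∫(-5/(y - 1)) dy + ∫(2/(y + 4)) dy + ∫(5/(y + 5)) dy + ∫(4/(y**2 + 1)) dy.
Step 4. Evaluate the standard form [assuming y > 1]: now -5*log(y - 1) + cos(3*y) + ∫(-4/y) dy + ∫(2/(y + 4)) dy + ∫(5/(y + 5)) dy + ∫(4/(y**2 + 1)) dy.
Step 5. Evaluate the standard form [assuming y > -4]: now -5*log(y - 1) + 2*log(y + 4) + cos(3*y) + ∫(-4/y) dy + ∫(5/(y + 5)) dy + ∫(4/(y**2 + 1)) dy.
Step 6. Evaluate the standard form [assuming y > -5]: now -5*log(y - 1) + 2*log(y + 4) + 5*log(y + 5) + cos(3*y) + ∫(-4/y) dy + ∫(4/(y**2 + 1)) dy.
Step 7. Evaluate the standard form: now -5*log(y - 1) + 2*log(y + 4) + 5*log(y + 5) + cos(3*y) + 4*atan(y) + ∫(-4/y) dy.
Step 8. Evaluate the standard form [assuming y > 0]: now -4*log(y) - 5*log(y - 1) + 2*log(y + 4) + 5*log(y + 5) + cos(3*y) + 4*atan(y).
Answer: -4*log(y) - 5*log(y - 1) + 2*log(y + 4) + 5*log(y + 5) + cos(3*y) + 4*atan(y).


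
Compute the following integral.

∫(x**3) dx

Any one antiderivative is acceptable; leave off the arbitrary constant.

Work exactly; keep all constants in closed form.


Answer: x**4/4.


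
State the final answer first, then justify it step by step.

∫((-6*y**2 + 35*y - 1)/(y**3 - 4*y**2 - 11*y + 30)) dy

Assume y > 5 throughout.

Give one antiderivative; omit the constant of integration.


The answer is log(y - 5) - 3*log(y - 2) - 4*log(y + 3).
Step 1. Decompose ∫((-6*y**2 + 35*y - 1)/(y**3 - 4*y**2 - 11*y + 30)) dy by partial fractions, (-6*y**2 + 35*y - 1)/(y**3 - 4*y**2 - 11*y + 30) = -4/(y + 3) - 3/(y - 2) + 1/(y - 5): now ∫(1/(y - 5)) dy + ∫(-3/(y - 2)) dy + ∫(-4/(y + 3)) dy.
Step 2. Evaluate the standard form [assuming y > 5]: now log(y - 5) + ∫(-3/(y - 2)) dy + ∫(-4/(y + 3)) dy.
Step 3. Evaluate the standard form [assuming y > -3]: now log(y - 5) - 4*log(y + 3) + ∫(-3/(y - 2)) dy.
Step 4. Evaluate the standard form [assuming y > 2]: now log(y - 5) - 3*log(y - 2) - 4*log(y + 3).
Answer: log(y - 5) - 3*log(y - 2) - 4*log(y + 3).


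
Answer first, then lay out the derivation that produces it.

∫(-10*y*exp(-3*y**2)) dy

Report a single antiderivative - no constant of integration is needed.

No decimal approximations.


The answer is 5*exp(-3*y**2)/3.
Step 1. Substitute u = y**2, turning ∫(-10*y*exp(-3*y**2)) dy into ∫(-5*exp(-3*u)) du: now ∫(-5*exp(-3*u)) du.
Step 2. Evaluate the standard form: now 5*exp(-3*u)/3.
Step 3. Substitute back u = y**2: now 5*exp(-3*y**2)/3.
Answer: 5*exp(-3*y**2)/3.


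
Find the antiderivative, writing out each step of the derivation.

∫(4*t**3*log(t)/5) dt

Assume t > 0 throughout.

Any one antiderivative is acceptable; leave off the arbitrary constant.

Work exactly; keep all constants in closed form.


Step 1. Integrate ∫(4*t**3*log(t)/5) dt by parts with u = log(t), dv = (4*t**3/5) dt, so v = t**4/5 [assuming t > 0]: now t**4*log(t)/5 + ∫(-t**3/5) dt.
Step 2. Evaluate the standard form: now t**4*log(t)/5 - t**4/20.
Answer: t**4*log(t)/5 - t**4/20.


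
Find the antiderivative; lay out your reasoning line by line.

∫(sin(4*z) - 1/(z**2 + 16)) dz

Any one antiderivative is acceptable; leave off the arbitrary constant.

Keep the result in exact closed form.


Step 1. Rewrite: now ∫(-1/(z**2 + 16)) dz + ∫(sin(4*z)) dz.
Step 2. Evaluate the standard form: now -atan(z/4)/4 + ∫(sin(4*z)) dz.
Step 3. Evaluate the standard form: now -cos(4*z)/4 - atan(z/4)/4.
Answer: -cos(4*z)/4 - atan(z/4)/4.


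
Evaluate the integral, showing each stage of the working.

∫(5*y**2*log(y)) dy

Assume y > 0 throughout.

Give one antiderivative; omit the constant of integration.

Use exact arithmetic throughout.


Step 1. Integrate ∫(5*y**2*log(y)) dy by parts with u = log(y), dv = (5*y**2) dy, so v = 5*y**3/3 [assuming y > 0]: now 5*y**3*log(y)/3 + ∫(-5*y**2/3) dy.
Step 2. Evaluate the standard form: now 5*y**3*log(y)/3 - 5*y**3/9.
Answer: 5*y**3*log(y)/3 - 5*y**3/9.


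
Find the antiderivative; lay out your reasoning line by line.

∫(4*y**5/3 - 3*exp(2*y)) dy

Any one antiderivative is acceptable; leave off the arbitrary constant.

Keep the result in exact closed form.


Step 1. Rewrite: now ∫(4*y**5/3) dy + ∫(-3*exp(2*y)) dy.
Step 2. Evaluate the standard form: now -3*exp(2*y)/2 + ∫(4*y**5/3) dy.
Step 3. Evaluate the standard form: now 2*y**6/9 - 3*exp(2*y)/2.
Answer: 2*y**6/9 - 3*exp(2*y)/2.


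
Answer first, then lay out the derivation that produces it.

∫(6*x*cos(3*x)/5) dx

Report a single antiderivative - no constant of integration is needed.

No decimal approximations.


The answer is 2*x*sin(3*x)/5 + 2*cos(3*x)/15.
Step 1. Integrate ∫(6*x*cos(3*x)/5) dx by parts with u = x, dv = (6*cos(3*x)/5) dx, so v = 2*sin(3*x)/5: now 2*x*sin(3*x)/5 + ∫(-2*sin(3*x)/5) dx.
Step 2. Evaluate the standard form: now 2*x*sin(3*x)/5 + 2*cos(3*x)/15.
Answer: 2*x*sin(3*x)/5 + 2*cos(3*x)/15.


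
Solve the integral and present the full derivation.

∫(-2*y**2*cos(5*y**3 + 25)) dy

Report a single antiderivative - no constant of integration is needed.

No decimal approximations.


Step 1. Substitute u = y**3 + 5, turning ∫(-2*y**2*cos(5*y**3 + 25)) dy into ∫(-2*cos(5*u)/3) du: now ∫(-2*cos(5*u)/3) du.
Step 2. Evaluate the standard form: now -2*sin(5*u)/15.
Step 3. Substitute back u = y**3 + 5: now -2*sin(5*y**3 + 25)/15.
Answer: -2*sin(5*y**3 + 25)/15.


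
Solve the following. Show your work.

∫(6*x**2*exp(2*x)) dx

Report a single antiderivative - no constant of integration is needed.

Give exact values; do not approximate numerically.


Step 1. Integrate ∫(6*x**2*exp(2*x)) dx by parts with u = x**2, dv = (6*exp(2*x)) dx, so v = 3*exp(2*x): now 3*x**2*exp(2*x) + ∫(-6*x*exp(2*x)) dx.
Step 2. Integrate ∫(-6*x*exp(2*x)) dx by parts with u = x, dv = (-6*exp(2*x)) dx, so v = -3*exp(2*x): now 3*x**2*exp(2*x) - 3*x*exp(2*x) + ∫(3*exp(2*x)) dx.
Step 3. Evaluate the standard form: now 3*x**2*exp(2*x) - 3*x*exp(2*x) + 3*exp(2*x)/2.
Answer: 3*x**2*exp(2*x) - 3*x*exp(2*x) + 3*exp(2*x)/2.


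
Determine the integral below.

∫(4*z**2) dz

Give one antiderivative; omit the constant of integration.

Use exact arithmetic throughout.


Answer: 4*z**3/3.


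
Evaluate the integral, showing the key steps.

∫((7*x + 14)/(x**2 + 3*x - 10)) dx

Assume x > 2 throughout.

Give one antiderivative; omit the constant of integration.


Step 1. Decompose ∫((7*x + 14)/(x**2 + 3*x - 10)) dx by partial fractions, (7*x + 14)/(x**2 + 3*x - 10) = 3/(x + 5) + 4/(x - 2): now ∫(4/(x - 2)) dx + ∫(3/(x + 5)) dx.
Step 2. Evaluate the standard form [assuming x > -5]: now 3*log(x + 5) + ∫(4/(x - 2)) dx.
Step 3. Evaluate the standard form [assuming x > 2]: now 4*log(x - 2) + 3*log(x + 5).
Answer: 4*log(x - 2) + 3*log(x + 5).


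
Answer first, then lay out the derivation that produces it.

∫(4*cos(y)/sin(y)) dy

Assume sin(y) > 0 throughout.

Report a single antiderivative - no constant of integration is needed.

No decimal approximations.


The answer is 4*log(sin(y)).
Step 1. Substitute u = sin(y), turning ∫(4*cos(y)/sin(y)) dy into ∫(4/u) du: now ∫(4/u) du.
Step 2. Evaluate the standard form [assuming u > 0]: now 4*log(u).
Step 3. Substitute back u = sin(y): now 4*log(sin(y)).
Answer: 4*log(sin(y)).


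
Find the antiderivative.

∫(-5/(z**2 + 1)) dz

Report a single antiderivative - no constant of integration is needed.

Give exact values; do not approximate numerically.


Answer: -5*atan(z).


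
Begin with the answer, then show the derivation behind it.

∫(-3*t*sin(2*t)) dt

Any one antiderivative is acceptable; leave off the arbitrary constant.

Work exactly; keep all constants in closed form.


The answer is 3*t*cos(2*t)/2 - 3*sin(2*t)/4.
Step 1. Integrate ∫(-3*t*sin(2*t)) dt by parts with u = t, dv = (-3*sin(2*t)) dt, so v = 3*cos(2*t)/2: now 3*t*cos(2*t)/2 + ∫(-3*cos(2*t)/2) dt.
Step 2. Evaluate the standard form: now 3*t*cos(2*t)/2 - 3*sin(2*t)/4.
Answer: 3*t*cos(2*t)/2 - 3*sin(2*t)/4.


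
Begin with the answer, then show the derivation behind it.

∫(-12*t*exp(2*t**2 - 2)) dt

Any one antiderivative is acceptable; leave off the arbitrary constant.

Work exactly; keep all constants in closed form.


The answer is -3*exp(2*t**2 - 2).
Step 1. Substitute u = t**2 - 1, turning ∫(-12*t*exp(2*t**2 - 2)) dt into ∫(-6*exp(2*u)) du: now ∫(-6*exp(2*u)) du.
Step 2. Evaluate the standard form: now -3*exp(2*u).
Step 3. Substitute back u = t**2 - 1: now -3*exp(2*t**2 - 2).
Answer: -3*exp(2*t**2 - 2).


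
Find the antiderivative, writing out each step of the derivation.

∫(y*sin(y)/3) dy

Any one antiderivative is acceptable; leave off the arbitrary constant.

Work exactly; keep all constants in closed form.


Step 1. Integrate ∫(y*sin(y)/3) dy by parts with u = y, dv = (sin(y)/3) dy, so v = -cos(y)/3: now -y*cos(y)/3 + ∫(cos(y)/3) dy.
Step 2. Evaluate the standard form: now -y*cos(y)/3 + sin(y)/3.
Answer: -y*cos(y)/3 + sin(y)/3.


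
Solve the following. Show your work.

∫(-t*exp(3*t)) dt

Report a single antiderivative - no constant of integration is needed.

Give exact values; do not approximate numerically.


Step 1. Integrate ∫(-t*exp(3*t)) dt by parts with u = t, dv = (-exp(3*t)) dt, so v = -exp(3*t)/3: now -t*exp(3*t)/3 + ∫(exp(3*t)/3) dt.
Step 2. Evaluate the standard form: now -t*exp(3*t)/3 + exp(3*t)/9.
Answer: -t*exp(3*t)/3 + exp(3*t)/9.


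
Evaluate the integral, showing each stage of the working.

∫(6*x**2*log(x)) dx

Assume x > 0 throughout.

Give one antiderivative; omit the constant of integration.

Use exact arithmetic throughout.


Step 1. Integrate ∫(6*x**2*log(x)) dx by parts with u = log(x), dv = (6*x**2) dx, so v = 2*x**3 [assuming x > 0]: now 2*x**3*log(x) + ∫(-2*x**2) dx.
Step 2. Evaluate the standard form: now 2*x**3*log(x) - 2*x**3/3.
Answer: 2*x**3*log(x) - 2*x**3/3.


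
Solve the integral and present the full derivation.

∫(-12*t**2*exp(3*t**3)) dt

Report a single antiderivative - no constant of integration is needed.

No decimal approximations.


Step 1. Substitute u = t**3, turning ∫(-12*t**2*exp(3*t**3)) dt into ∫(-4*exp(3*u)) du: now ∫(-4*exp(3*u)) du.
Step 2. Evaluate the standard form: now -4*exp(3*u)/3.
Step 3. Substitute back u = t**3: now -4*exp(3*t**3)/3.
Answer: -4*exp(3*t**3)/3.


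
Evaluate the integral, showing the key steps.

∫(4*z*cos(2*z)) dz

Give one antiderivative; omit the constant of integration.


Step 1. Integrate ∫(4*z*cos(2*z)) dz by parts with u = z, dv = (4*cos(2*z)) dz, so v = 2*sin(2*z): now 2*z*sin(2*z) + ∫(-2*sin(2*z)) dz.
Step 2. Evaluate the standard form: now 2*z*sin(2*z) + cos(2*z).
Answer: 2*z*sin(2*z) + cos(2*z).


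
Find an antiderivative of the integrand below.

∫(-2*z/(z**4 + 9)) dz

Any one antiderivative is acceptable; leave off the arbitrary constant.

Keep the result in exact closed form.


Answer: -atan(z**2/3)/3.


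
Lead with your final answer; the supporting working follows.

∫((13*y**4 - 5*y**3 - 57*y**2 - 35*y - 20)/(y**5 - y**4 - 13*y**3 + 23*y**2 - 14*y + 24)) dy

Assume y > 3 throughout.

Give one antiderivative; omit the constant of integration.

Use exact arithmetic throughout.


The answer is 4*log(y - 3) + 5*log(y - 2) + 4*log(y + 4) + 2*atan(y).
Step 1. Decompose ∫((13*y**4 - 5*y**3 - 57*y**2 - 35*y - 20)/(y**5 - y**4 - 13*y**3 + 23*y**2 - 14*y + 24)) dy by partial fractions, (13*y**4 - 5*y**3 - 57*y**2 - 35*y - 20)/(y**5 - y**4 - 13*y**3 + 23*y**2 - 14*y + 24) = 2/(y**2 + 1) + 4/(y + 4) + 5/(y - 2) + 4/(y - 3): now ∫(4/(y - 3)) dy + ∫(5/(y - 2)) dy + ∫(4/(y + 4)) dy + ∫(2/(y**2 + 1)) dy.
Step 2. Evaluate the standard form [assuming y > 3]: now 4*log(y - 3) + ∫(5/(y - 2)) dy + ∫(4/(y + 4)) dy + ∫(2/(y**2 + 1)) dy.
Step 3. Evaluate the standard form [assuming y > -4]: now 4*log(y - 3) + 4*log(y + 4) + ∫(5/(y - 2)) dy + ∫(2/(y**2 + 1)) dy.
Step 4. Evaluate the standard form [assuming y > 2]: now 4*log(y - 3) + 5*log(y - 2) + 4*log(y + 4) + ∫(2/(y**2 + 1)) dy.
Step 5. Evaluate the standard form: now 4*log(y - 3) + 5*log(y - 2) + 4*log(y + 4) + 2*atan(y).
Answer: 4*log(y - 3) + 5*log(y - 2) + 4*log(y + 4) + 2*atan(y).


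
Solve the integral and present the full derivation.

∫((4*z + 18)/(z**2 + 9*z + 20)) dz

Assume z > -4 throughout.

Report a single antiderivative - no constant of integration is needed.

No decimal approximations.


Step 1. Decompose ∫((4*z + 18)/(z**2 + 9*z + 20)) dz by partial fractions, (4*z + 18)/(z**2 + 9*z + 20) = 2/(z + 5) + 2/(z + 4): now ∫(2/(z + 4)) dz + ∫(2/(z + 5)) dz.
Step 2. Evaluate the standard form [assuming z > -5]: now 2*log(z + 5) + ∫(2/(z + 4)) dz.
Step 3. Evaluate the standard form [assuming z > -4]: now 2*log(z + 4) + 2*log(z + 5).
Answer: 2*log(z + 4) + 2*log(z + 5).


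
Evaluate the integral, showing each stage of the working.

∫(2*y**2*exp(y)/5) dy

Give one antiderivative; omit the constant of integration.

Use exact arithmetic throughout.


Step 1. Integrate ∫(2*y**2*exp(y)/5) dy by parts with u = y**2, dv = (2*exp(y)/5) dy, so v = 2*exp(y)/5: now 2*y**2*exp(y)/5 + ∫(-4*y*exp(y)/5) dy.
Step 2. Integrate ∫(-4*y*exp(y)/5) dy by parts with u = y, dv = (-4*exp(y)/5) dy, so v = -4*exp(y)/5: now 2*y**2*exp(y)/5 - 4*y*exp(y)/5 + ∫(4*exp(y)/5) dy.
Step 3. Evaluate the standard form: now 2*y**2*exp(y)/5 - 4*y*exp(y)/5 + 4*exp(y)/5.
Answer: 2*y**2*exp(y)/5 - 4*y*exp(y)/5 + 4*exp(y)/5.


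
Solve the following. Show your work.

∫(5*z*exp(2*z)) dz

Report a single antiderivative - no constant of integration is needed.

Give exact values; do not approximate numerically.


Step 1. Integrate ∫(5*z*exp(2*z)) dz by parts with u = z, dv = (5*exp(2*z)) dz, so v = 5*exp(2*z)/2: now 5*z*exp(2*z)/2 + ∫(-5*exp(2*z)/2) dz.
Step 2. Evaluate the standard form: now 5*z*exp(2*z)/2 - 5*exp(2*z)/4.
Answer: 5*z*exp(2*z)/2 - 5*exp(2*z)/4.


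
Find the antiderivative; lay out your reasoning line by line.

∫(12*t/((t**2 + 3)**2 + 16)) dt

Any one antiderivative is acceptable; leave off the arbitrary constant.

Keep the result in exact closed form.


Step 1. Substitute u = t**2 + 3, turning ∫(12*t/((t**2 + 3)**2 + 16)) dt into ∫(6/(u**2 + 16)) du: now ∫(6/(u**2 + 16)) du.
Step 2. Evaluate the standard form: now 3*atan(u/4)/2.
Step 3. Substitute back u = t**2 + 3: now 3*atan(t**2/4 + 3/4)/2.
Answer: 3*atan(t**2/4 + 3/4)/2.


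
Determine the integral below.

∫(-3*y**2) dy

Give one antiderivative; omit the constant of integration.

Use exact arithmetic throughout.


Answer: -y**3.


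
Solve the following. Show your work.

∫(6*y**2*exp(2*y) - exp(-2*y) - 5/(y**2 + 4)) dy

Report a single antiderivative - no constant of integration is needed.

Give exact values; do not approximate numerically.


Step 1. Rewrite: now ∫(6*y**2*exp(2*y)) dy + ∫(-5/(y**2 + 4)) dy + ∫(-exp(-2*y)) dy.
Step 2. Evaluate the standard form: now ∫(6*y**2*exp(2*y)) dy + ∫(-5/(y**2 + 4)) dy + exp(-2*y)/2.
Step 3. Integrate ∫(6*y**2*exp(2*y)) dy by parts with u = y**2, dv = (6*exp(2*y)) dy, so v = 3*exp(2*y): now 3*y**2*exp(2*y) + ∫(-6*y*exp(2*y)) dy + ∫(-5/(y**2 + 4)) dy + exp(-2*y)/2.
Step 4. Integrate ∫(-6*y*exp(2*y)) dy by parts with u = y, dv = (-6*exp(2*y)) dy, so v = -3*exp(2*y): now 3*y**2*exp(2*y) - 3*y*exp(2*y) + ∫(-5/(y**2 + 4)) dy + ∫(3*exp(2*y)) dy + exp(-2*y)/2.
Step 5. Evaluate the standard form: now 3*y**2*exp(2*y) - 3*y*exp(2*y) + 3*exp(2*y)/2 + ∫(-5/(y**2 + 4)) dy + exp(-2*y)/2.
Step 6. Evaluate the standard form: now 3*y**2*exp(2*y) - 3*y*exp(2*y) + 3*exp(2*y)/2 - 5*atan(y/2)/2 + exp(-2*y)/2.
Answer: 3*y**2*exp(2*y) - 3*y*exp(2*y) + 3*exp(2*y)/2 - 5*atan(y/2)/2 + exp(-2*y)/2.
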